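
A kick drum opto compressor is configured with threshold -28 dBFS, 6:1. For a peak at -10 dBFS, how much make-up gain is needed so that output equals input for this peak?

Overshoot 18 dB → 18/6 = 3 dB after compression, so the compressed level is -28 + 3 = -25 dBFS.
Make-up = target − compressed = -10 − (-25) = 15 dB.

15 dB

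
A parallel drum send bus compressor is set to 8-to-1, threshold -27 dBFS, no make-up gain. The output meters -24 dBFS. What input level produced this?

Post-compression overshoot = -24 − (-27) = 3 dB.
Undo the ratio: input overshoot = 3 × 8 = 24 dB, giving input = -3 dBFS.

-3 dBFS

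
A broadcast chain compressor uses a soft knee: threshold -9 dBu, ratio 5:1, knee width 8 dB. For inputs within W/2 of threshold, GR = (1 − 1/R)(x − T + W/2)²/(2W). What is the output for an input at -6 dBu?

x − T + W/2 = -6 − (-9) + 4 = 7.
GR = (1 − 1/5) × 7² / 16 = 0.8 × 49 / 16 = 2.45 dB.
Output = -6 − 2.45 = -8.45 dBu.

-8.45 dBu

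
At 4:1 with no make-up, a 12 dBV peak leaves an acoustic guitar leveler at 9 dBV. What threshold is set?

8 dBV

Let T be the threshold. Output overshoot = (input overshoot)/R, so 9 − T = (12 − T)/4.
4·(9 − T) = 12 − T → 3·T = 36 − 12 = 24.
T = 24/3 = 8 dBV.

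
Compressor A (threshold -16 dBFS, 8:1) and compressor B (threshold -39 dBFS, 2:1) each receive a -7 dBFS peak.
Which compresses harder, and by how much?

B, by 8.125 dB

A: overshoot 9 dB → output overshoot 1.125 dB → GR 7.875 dB.
B: overshoot 32 dB → output overshoot 16 dB → GR 16 dB.
Difference: 8.125 dB in favour of B.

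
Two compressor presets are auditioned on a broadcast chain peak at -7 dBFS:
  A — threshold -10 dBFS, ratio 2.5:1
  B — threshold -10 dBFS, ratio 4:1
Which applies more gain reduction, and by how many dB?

B, by 0.45 dB

A: GR = 3 − 3/2.5 = 1.8 dB.
B: GR = 3 − 3/4 = 2.25 dB.
B reduces 0.45 dB more.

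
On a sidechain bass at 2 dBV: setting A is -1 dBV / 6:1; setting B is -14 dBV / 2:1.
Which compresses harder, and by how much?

A: 3 dB over, compressed to 0.5 dB over, so 2.5 dB of GR.
B: 16 dB over, compressed to 8 dB over, so 8 dB of GR.
B reduces 5.5 dB more.

B, by 5.5 dB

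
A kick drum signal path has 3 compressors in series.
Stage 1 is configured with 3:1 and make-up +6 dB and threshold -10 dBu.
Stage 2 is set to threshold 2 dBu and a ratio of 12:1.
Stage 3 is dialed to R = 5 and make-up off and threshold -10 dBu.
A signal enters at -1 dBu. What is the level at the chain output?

Stage 1: 9 dB above -10 dBu, reduced 3:1 to 3 dB above → -7 dBu; +6 dB make-up → -1 dBu.
Stage 2: below threshold (-1 ≤ 2); passes unchanged; output -1 dBu.
Stage 3: 9 dB above -10 dBu, reduced 5:1 to 1.8 dB above → -8.2 dBu.

-8.2 dBu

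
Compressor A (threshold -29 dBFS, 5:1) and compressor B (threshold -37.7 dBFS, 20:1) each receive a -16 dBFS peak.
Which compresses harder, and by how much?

A: 13 dB over, compressed to 2.6 dB over, so 10.4 dB of GR.
B: 21.7 dB over, compressed to 1.085 dB over, so 20.615 dB of GR.
Difference: 10.215 dB in favour of B.

B, by 10.215 dB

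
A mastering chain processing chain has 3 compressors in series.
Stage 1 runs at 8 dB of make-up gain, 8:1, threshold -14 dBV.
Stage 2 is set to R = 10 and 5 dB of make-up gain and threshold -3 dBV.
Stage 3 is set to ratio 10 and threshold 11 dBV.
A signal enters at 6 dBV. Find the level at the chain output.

1.5 dBV

Stage 1: 6 dBV is 20 dB over -14 dBV; at 8:1 that becomes 2.5 dB over, giving -11.5 dBV; +8 dB make-up → -3.5 dBV.
Stage 2: -3.5 dBV ≤ -3 dBV, so stage 2 doesn't engage; make-up brings it to 1.5 dBV.
Stage 3: below threshold (1.5 ≤ 11); passes unchanged; output 1.5 dBV.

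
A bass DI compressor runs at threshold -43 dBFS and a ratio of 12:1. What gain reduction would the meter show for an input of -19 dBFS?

22 dB

-19 dBFS exceeds the threshold by 24 dB.
At 12:1, output sits 24/12 = 2 dB above threshold.
Gain reduction = 24 − 2 = 22 dB.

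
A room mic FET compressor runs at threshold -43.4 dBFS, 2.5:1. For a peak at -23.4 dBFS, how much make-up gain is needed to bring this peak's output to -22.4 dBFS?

The peak compresses to -43.4 + 20/2.5 = -35.4 dBFS.
To reach -22.4 dBFS requires -22.4 − (-35.4) = 13 dB of make-up.

13 dB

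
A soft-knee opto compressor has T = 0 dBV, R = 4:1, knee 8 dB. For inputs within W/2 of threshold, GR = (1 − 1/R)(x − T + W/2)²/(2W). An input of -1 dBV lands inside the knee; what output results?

x − T + W/2 = -1 − 0 + 4 = 3.
GR = (1 − 1/4) × 3² / 16 = 0.75 × 9 / 16 = 0.421875 dB.
Output = -1 − 0.421875 = -1.421875 dBV.

-1.421875 dBV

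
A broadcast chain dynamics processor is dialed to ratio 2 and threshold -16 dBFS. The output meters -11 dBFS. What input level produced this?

-6 dBFS

That's 5 dB above the -16 dBFS threshold.
Before 2:1 compression the overshoot was 5 × 2 = 10 dB, so input = -16 + 10 = -6 dBFS.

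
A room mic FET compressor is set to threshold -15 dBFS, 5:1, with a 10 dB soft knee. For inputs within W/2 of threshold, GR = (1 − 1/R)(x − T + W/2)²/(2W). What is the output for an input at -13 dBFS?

x − T + W/2 = -13 − (-15) + 5 = 7.
GR = (1 − 1/5) × 7² / 20 = 0.8 × 49 / 20 = 1.96 dB.
Output = -13 − 1.96 = -14.96 dBFS.

-14.96 dBFS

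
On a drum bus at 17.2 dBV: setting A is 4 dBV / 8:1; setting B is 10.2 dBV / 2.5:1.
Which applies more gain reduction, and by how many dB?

A: overshoot 13.2 dB → output overshoot 1.65 dB → GR 11.55 dB.
B: overshoot 7 dB → output overshoot 2.8 dB → GR 4.2 dB.
Difference: 7.35 dB in favour of A.

A, by 7.35 dB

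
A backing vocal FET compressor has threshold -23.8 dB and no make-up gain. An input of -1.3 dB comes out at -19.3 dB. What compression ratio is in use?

Input overshoot = -1.3 − (-23.8) = 22.5 dB; output overshoot = -19.3 − (-23.8) = 4.5 dB.
Ratio = 22.5 / 4.5 = 5.

5:1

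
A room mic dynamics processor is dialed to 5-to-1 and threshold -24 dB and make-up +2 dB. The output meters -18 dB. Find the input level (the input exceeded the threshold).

-4 dB

Stripping the +2 dB make-up gives -20 dB at the gain stage.
The compressed level sits -20 − (-24) = 4 dB over threshold.
Undo the ratio: input overshoot = 4 × 5 = 20 dB, giving input = -4 dB.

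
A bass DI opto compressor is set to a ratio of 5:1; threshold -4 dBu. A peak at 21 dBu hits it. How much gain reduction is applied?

20 dB

21 dBu exceeds the threshold by 25 dB.
At 5:1, output sits 25/5 = 5 dB above threshold.
So the signal is attenuated by 25 − 5 = 20 dB.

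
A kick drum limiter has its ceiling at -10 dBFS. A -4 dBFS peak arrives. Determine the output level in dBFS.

-10 dBFS

A brickwall limiter is an ∞:1 compressor: any input above the ceiling is clamped to -10 dBFS.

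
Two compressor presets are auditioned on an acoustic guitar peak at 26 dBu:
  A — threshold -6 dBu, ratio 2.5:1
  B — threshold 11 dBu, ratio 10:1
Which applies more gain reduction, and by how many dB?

A: overshoot 32 dB → output overshoot 12.8 dB → GR 19.2 dB.
B: overshoot 15 dB → output overshoot 1.5 dB → GR 13.5 dB.
A reduces 5.7 dB more.

A, by 5.7 dB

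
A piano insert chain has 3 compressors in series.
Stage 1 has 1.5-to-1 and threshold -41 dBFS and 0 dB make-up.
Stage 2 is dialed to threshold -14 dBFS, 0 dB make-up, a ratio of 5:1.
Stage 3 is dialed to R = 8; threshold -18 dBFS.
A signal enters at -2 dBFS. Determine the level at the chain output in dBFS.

Stage 1: overshoot 39 dB → 39/1.5 = 26 dB → -15 dBFS.
Stage 2: -15 dBFS is at or below the -14 dBFS threshold — no compression; output -15 dBFS.
Stage 3: -15 dBFS is 3 dB over -18 dBFS; at 8:1 that becomes 0.375 dB over, giving -17.625 dBFS.

-17.625 dBFS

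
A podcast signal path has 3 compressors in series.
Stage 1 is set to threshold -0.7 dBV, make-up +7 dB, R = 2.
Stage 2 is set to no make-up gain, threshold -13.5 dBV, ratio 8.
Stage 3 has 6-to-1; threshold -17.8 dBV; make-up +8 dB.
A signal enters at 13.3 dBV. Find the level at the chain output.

-8.525 dBV

Stage 1: 14 dB above -0.7 dBV, reduced 2:1 to 7 dB above → 6.3 dBV; +7 dB make-up → 13.3 dBV.
Stage 2: 26.8 dB above -13.5 dBV, reduced 8:1 to 3.35 dB above → -10.15 dBV.
Stage 3: 7.65 dB above -17.8 dBV, reduced 6:1 to 1.275 dB above → -16.525 dBV; +8 dB make-up → -8.525 dBV.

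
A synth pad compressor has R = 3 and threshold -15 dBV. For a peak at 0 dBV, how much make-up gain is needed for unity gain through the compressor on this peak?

Without make-up, output = threshold + overshoot/3 = -15 + 5 = -10 dBV.
Gap to target: 10 dB.

10 dB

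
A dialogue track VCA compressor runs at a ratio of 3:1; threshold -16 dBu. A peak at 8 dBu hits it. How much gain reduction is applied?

16 dB

The signal is 24 dB above threshold.
At 3:1, output sits 24/3 = 8 dB above threshold.
So the signal is attenuated by 24 − 8 = 16 dB.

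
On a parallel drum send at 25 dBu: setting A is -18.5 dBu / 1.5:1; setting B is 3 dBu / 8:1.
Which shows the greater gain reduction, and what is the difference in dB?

A: overshoot 43.5 dB → output overshoot 29 dB → GR 14.5 dB.
B: overshoot 22 dB → output overshoot 2.75 dB → GR 19.25 dB.
B applies 4.75 dB more gain reduction.

B, by 4.75 dB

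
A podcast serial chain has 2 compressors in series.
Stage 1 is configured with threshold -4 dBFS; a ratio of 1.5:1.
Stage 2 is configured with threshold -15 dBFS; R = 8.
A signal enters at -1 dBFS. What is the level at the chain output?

Stage 1: 3 dB above -4 dBFS, reduced 1.5:1 to 2 dB above → -2 dBFS.
Stage 2: 13 dB above -15 dBFS, reduced 8:1 to 1.625 dB above → -13.375 dBFS.

-13.375 dBFS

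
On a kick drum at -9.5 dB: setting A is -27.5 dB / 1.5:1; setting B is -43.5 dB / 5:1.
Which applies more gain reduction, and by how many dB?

B, by 21.2 dB

A: GR = 18 − 18/1.5 = 6 dB.
B: GR = 34 − 34/5 = 27.2 dB.
B applies 21.2 dB more gain reduction.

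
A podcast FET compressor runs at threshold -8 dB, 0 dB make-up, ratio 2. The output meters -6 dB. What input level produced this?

Post-compression overshoot = -6 − (-8) = 2 dB.
Before 2:1 compression the overshoot was 2 × 2 = 4 dB, so input = -8 + 4 = -4 dB.

-4 dB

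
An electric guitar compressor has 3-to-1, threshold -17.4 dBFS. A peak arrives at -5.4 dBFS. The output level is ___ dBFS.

The input is 12 dB above the -17.4 dBFS threshold.
3:1 compression reduces that to 12/3 = 4 dB over.
That puts the output at -13.4 dBFS.

-13.4 dBFS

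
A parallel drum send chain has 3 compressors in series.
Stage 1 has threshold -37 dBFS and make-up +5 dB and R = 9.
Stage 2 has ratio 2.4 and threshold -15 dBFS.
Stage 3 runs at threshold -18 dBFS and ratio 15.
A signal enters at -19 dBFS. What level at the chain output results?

-30 dBFS

Stage 1: -19 dBFS is 18 dB over -37 dBFS; at 9:1 that becomes 2 dB over, giving -35 dBFS; +5 dB make-up → -30 dBFS.
Stage 2: -30 dBFS is at or below the -15 dBFS threshold — no compression; output -30 dBFS.
Stage 3: -30 dBFS is at or below the -18 dBFS threshold — no compression; output -30 dBFS.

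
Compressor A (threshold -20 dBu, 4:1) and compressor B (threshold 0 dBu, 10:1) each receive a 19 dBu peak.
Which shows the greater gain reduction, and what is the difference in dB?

A: 39 dB over, compressed to 9.75 dB over, so 29.25 dB of GR.
B: 19 dB over, compressed to 1.9 dB over, so 17.1 dB of GR.
Difference: 12.15 dB in favour of A.

A, by 12.15 dB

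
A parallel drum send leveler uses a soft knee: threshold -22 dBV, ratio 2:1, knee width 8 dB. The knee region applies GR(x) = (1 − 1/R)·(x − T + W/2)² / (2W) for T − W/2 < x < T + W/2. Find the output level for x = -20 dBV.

x − T + W/2 = -20 − (-22) + 4 = 6.
GR = (1 − 1/2) × 6² / 16 = 0.5 × 36 / 16 = 1.125 dB.
Output = -20 − 1.125 = -21.125 dBV.

-21.125 dBV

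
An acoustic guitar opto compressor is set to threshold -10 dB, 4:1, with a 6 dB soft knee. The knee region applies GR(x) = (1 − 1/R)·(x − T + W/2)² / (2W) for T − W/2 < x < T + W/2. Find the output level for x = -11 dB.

-11.25 dB

x − T + W/2 = -11 − (-10) + 3 = 2.
GR = (1 − 1/4) × 2² / 12 = 0.75 × 4 / 12 = 0.25 dB.
Output = -11 − 0.25 = -11.25 dB.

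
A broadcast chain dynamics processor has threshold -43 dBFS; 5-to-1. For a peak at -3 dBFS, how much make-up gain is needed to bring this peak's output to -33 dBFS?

Without make-up, output = threshold + overshoot/5 = -43 + 8 = -35 dBFS.
Gap to target: 2 dB.

2 dB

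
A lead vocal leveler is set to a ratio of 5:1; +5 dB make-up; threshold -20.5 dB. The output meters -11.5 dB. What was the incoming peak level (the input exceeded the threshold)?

-0.5 dB

Stripping the +5 dB make-up gives -16.5 dB at the gain stage.
The compressed level sits -16.5 − (-20.5) = 4 dB over threshold.
Before 5:1 compression the overshoot was 4 × 5 = 20 dB, so input = -20.5 + 20 = -0.5 dB.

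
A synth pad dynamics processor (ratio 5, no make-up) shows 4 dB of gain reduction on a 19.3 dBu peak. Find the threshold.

Let T be the threshold. Output overshoot = (input overshoot)/R, so 15.3 − T = (19.3 − T)/5.
5·(15.3 − T) = 19.3 − T → 4·T = 76.5 − 19.3 = 57.2.
T = 57.2/4 = 14.3 dBu.

14.3 dBu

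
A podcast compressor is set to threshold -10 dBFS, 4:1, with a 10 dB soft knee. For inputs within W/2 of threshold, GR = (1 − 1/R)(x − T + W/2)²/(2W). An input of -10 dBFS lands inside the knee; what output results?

-10.9375 dBFS

x − T + W/2 = -10 − (-10) + 5 = 5.
GR = (1 − 1/4) × 5² / 20 = 0.75 × 25 / 20 = 0.9375 dB.
Output = -10 − 0.9375 = -10.9375 dBFS.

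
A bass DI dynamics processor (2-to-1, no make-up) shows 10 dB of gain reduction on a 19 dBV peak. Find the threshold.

-1 dBV

Let T be the threshold. Output overshoot = (input overshoot)/R, so 9 − T = (19 − T)/2.
2·(9 − T) = 19 − T → 1·T = 18 − 19 = -1.
T = -1/1 = -1 dBV.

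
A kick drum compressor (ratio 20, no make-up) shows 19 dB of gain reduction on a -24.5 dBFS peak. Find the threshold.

Input is 20 dB above T (since output overshoot × R = input overshoot: (-43.5 − T)·20 = -24.5 − T gives T = -44.5 dBFS).
Check: -44.5 + (-24.5 − (-44.5))/20 = -44.5 + 1 = -43.5 dBFS. ✓

-44.5 dBFS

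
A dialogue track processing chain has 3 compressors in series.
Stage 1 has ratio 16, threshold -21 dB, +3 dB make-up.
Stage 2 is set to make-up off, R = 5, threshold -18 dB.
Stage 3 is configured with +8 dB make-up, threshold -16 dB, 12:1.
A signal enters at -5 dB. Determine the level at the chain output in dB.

-9.8 dB

Stage 1: overshoot 16 dB → 16/16 = 1 dB → -20 dB; +3 dB make-up → -17 dB.
Stage 2: overshoot 1 dB → 1/5 = 0.2 dB → -17.8 dB.
Stage 3: below threshold (-17.8 ≤ -16); passes unchanged; make-up brings it to -9.8 dB.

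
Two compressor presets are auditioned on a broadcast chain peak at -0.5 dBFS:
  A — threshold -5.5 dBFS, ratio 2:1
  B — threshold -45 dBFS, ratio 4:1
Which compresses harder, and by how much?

B, by 30.875 dB

A: 5 dB over, compressed to 2.5 dB over, so 2.5 dB of GR.
B: 44.5 dB over, compressed to 11.125 dB over, so 33.375 dB of GR.
B applies 30.875 dB more gain reduction.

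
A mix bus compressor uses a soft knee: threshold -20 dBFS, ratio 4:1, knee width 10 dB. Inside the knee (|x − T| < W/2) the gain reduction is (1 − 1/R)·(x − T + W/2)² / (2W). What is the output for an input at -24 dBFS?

x − T + W/2 = -24 − (-20) + 5 = 1.
GR = (1 − 1/4) × 1² / 20 = 0.75 × 1 / 20 = 0.0375 dB.
Output = -24 − 0.0375 = -24.0375 dBFS.

-24.0375 dBFS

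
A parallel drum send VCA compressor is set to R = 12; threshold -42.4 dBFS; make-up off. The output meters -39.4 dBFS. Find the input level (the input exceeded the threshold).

That's 3 dB above the -42.4 dBFS threshold.
Input overshoot = R × output overshoot = 36 dB → input = -42.4 + 36 = -6.4 dBFS.

-6.4 dBFS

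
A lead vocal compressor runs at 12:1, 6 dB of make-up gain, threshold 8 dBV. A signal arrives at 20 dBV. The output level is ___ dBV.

20 dBV sits 12 dB over threshold.
The 12 dB excess becomes 1 dB after 12:1 reduction.
Output = 8 + 1 = 9 dBV; make-up adds 6 dB, giving 15 dBV.

15 dBV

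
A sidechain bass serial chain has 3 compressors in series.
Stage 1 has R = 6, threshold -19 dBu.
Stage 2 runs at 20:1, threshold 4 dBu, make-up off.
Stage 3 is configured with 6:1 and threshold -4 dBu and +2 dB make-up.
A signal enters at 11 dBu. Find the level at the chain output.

-12 dBu

Stage 1: 30 dB above -19 dBu, reduced 6:1 to 5 dB above → -14 dBu.
Stage 2: -14 dBu is at or below the 4 dBu threshold — no compression; output -14 dBu.
Stage 3: below threshold (-14 ≤ -4); passes unchanged; make-up brings it to -12 dBu.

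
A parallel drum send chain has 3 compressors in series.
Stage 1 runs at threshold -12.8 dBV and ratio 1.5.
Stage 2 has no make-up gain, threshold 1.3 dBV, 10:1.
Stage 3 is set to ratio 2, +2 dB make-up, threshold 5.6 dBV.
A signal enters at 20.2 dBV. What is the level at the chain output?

4.09 dBV

Stage 1: 20.2 dBV is 33 dB over -12.8 dBV; at 1.5:1 that becomes 22 dB over, giving 9.2 dBV.
Stage 2: overshoot 7.9 dB → 7.9/10 = 0.79 dB → 2.09 dBV.
Stage 3: 2.09 dBV ≤ 5.6 dBV, so stage 3 doesn't engage; make-up brings it to 4.09 dBV.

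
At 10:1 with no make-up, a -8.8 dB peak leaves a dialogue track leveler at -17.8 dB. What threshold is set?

-18.8 dB

Input is 10 dB above T (since output overshoot × R = input overshoot: (-17.8 − T)·10 = -8.8 − T gives T = -18.8 dB).
Check: -18.8 + (-8.8 − (-18.8))/10 = -18.8 + 1 = -17.8 dB. ✓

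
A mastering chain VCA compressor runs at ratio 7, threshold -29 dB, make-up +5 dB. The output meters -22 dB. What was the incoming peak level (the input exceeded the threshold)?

-15 dB

Remove make-up: -22 − 5 = -27 dB.
The compressed level sits -27 − (-29) = 2 dB over threshold.
Undo the ratio: input overshoot = 2 × 7 = 14 dB, giving input = -15 dB.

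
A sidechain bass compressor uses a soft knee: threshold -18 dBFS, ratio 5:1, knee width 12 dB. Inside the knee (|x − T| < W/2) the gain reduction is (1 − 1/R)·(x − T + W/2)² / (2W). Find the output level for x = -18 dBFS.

x − T + W/2 = -18 − (-18) + 6 = 6.
GR = (1 − 1/5) × 6² / 24 = 0.8 × 36 / 24 = 1.2 dB.
Output = -18 − 1.2 = -19.2 dBFS.

-19.2 dBFS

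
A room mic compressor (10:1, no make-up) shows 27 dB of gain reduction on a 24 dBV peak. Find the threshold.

-6 dBV

Input is 30 dB above T (since output overshoot × R = input overshoot: (-3 − T)·10 = 24 − T gives T = -6 dBV).
Check: -6 + (24 − (-6))/10 = -6 + 3 = -3 dBV. ✓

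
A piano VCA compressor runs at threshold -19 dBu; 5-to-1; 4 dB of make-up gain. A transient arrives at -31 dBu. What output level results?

-31 dBu is 12 dB below the -19 dBu threshold, so no gain reduction is applied.
Make-up gain adds 4 dB: -31 + 4 = -27 dBu.

-27 dBu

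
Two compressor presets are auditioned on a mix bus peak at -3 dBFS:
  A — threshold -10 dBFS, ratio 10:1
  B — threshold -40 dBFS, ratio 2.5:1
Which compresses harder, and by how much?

B, by 15.9 dB

A: GR = 7 − 7/10 = 6.3 dB.
B: GR = 37 − 37/2.5 = 22.2 dB.
Difference: 15.9 dB in favour of B.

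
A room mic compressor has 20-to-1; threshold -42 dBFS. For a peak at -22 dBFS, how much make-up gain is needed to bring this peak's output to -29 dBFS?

12 dB

Without make-up, output = threshold + overshoot/20 = -42 + 1 = -41 dBFS.
Gap to target: 12 dB.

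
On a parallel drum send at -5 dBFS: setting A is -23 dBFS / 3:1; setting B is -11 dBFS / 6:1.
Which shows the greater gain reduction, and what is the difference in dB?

A: GR = 18 − 18/3 = 12 dB.
B: GR = 6 − 6/6 = 5 dB.
Difference: 7 dB in favour of A.

A, by 7 dB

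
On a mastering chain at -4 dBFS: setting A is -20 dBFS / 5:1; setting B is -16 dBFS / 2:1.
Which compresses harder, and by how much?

A, by 6.8 dB

A: GR = 16 − 16/5 = 12.8 dB.
B: GR = 12 − 12/2 = 6 dB.
Difference: 6.8 dB in favour of A.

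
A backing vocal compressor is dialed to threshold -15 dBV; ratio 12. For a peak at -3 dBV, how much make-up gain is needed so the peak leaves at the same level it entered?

11 dB

The peak compresses to -15 + 12/12 = -14 dBV.
To reach -3 dBV requires -3 − (-14) = 11 dB of make-up.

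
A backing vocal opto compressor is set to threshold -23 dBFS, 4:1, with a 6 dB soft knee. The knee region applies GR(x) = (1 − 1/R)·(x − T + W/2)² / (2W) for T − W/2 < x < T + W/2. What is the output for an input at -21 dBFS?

-22.5625 dBFS

x − T + W/2 = -21 − (-23) + 3 = 5.
GR = (1 − 1/4) × 5² / 12 = 0.75 × 25 / 12 = 1.5625 dB.
Output = -21 − 1.5625 = -22.5625 dBFS.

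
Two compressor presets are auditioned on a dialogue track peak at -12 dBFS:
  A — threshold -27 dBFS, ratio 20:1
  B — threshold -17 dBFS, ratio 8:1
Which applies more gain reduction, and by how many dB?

A, by 9.875 dB

A: overshoot 15 dB → output overshoot 0.75 dB → GR 14.25 dB.
B: overshoot 5 dB → output overshoot 0.625 dB → GR 4.375 dB.
Difference: 9.875 dB in favour of A.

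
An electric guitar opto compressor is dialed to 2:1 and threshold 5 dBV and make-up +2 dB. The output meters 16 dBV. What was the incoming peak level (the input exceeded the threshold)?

Remove make-up: 16 − 2 = 14 dBV.
That's 9 dB above the 5 dBV threshold.
Before 2:1 compression the overshoot was 9 × 2 = 18 dB, so input = 5 + 18 = 23 dBV.

23 dBV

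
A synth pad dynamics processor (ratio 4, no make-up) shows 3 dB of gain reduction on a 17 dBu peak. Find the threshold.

Input is 4 dB above T (since output overshoot × R = input overshoot: (14 − T)·4 = 17 − T gives T = 13 dBu).
Check: 13 + (17 − 13)/4 = 13 + 1 = 14 dBu. ✓

13 dBu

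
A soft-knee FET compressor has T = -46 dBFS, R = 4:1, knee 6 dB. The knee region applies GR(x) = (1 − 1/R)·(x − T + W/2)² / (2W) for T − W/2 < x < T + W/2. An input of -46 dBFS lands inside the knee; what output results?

x − T + W/2 = -46 − (-46) + 3 = 3.
GR = (1 − 1/4) × 3² / 12 = 0.75 × 9 / 12 = 0.5625 dB.
Output = -46 − 0.5625 = -46.5625 dBFS.

-46.5625 dBFS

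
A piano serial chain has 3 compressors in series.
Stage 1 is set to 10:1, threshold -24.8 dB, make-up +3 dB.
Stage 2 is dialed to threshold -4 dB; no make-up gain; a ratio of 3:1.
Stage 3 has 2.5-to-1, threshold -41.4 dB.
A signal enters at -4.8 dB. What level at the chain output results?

Stage 1: -4.8 dB is 20 dB over -24.8 dB; at 10:1 that becomes 2 dB over, giving -22.8 dB; +3 dB make-up → -19.8 dB.
Stage 2: -19.8 dB ≤ -4 dB, so stage 2 doesn't engage; output -19.8 dB.
Stage 3: 21.6 dB above -41.4 dB, reduced 2.5:1 to 8.64 dB above → -32.76 dB.

-32.76 dB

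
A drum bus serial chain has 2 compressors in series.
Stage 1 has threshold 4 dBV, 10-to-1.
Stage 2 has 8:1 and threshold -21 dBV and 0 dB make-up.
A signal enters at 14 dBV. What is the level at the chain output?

Stage 1: overshoot 10 dB → 10/10 = 1 dB → 5 dBV.
Stage 2: 5 dBV is 26 dB over -21 dBV; at 8:1 that becomes 3.25 dB over, giving -17.75 dBV.

-17.75 dBV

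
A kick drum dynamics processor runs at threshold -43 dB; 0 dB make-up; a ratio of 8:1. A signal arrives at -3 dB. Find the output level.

-38 dB

Overshoot: -3 − (-43) = 40 dB.
8:1 compression reduces that to 40/8 = 5 dB over.
That puts the output at -38 dB.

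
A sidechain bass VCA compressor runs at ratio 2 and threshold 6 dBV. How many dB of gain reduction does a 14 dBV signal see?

The signal is 8 dB above threshold.
A 2:1 ratio leaves 4 dB of that excess.
GR = overshoot in − overshoot out = 8 − 4 = 4 dB.

4 dB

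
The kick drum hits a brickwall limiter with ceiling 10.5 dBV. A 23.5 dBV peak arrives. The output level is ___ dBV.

A brickwall limiter is an ∞:1 compressor: any input above the ceiling is clamped to 10.5 dBV.

10.5 dBV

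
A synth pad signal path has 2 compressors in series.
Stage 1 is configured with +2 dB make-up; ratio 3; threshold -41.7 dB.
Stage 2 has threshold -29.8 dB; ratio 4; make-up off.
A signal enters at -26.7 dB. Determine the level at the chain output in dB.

-34.7 dB

Stage 1: 15 dB above -41.7 dB, reduced 3:1 to 5 dB above → -36.7 dB; +2 dB make-up → -34.7 dB.
Stage 2: -34.7 dB is at or below the -29.8 dB threshold — no compression; output -34.7 dB.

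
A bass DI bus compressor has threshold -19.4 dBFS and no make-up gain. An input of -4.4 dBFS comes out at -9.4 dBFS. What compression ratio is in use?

Input overshoot = -4.4 − (-19.4) = 15 dB; output overshoot = -9.4 − (-19.4) = 10 dB.
Ratio = 15 / 10 = 1.5.

1.5:1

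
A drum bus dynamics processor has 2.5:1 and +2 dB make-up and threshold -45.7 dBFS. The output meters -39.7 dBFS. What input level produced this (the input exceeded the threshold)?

Stripping the +2 dB make-up gives -41.7 dBFS at the gain stage.
That's 4 dB above the -45.7 dBFS threshold.
Before 2.5:1 compression the overshoot was 4 × 2.5 = 10 dB, so input = -45.7 + 10 = -35.7 dBFS.

-35.7 dBFS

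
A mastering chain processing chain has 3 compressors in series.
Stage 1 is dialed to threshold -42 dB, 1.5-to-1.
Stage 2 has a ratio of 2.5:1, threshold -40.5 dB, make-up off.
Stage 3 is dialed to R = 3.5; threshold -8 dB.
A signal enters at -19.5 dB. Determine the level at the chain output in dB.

Stage 1: 22.5 dB above -42 dB, reduced 1.5:1 to 15 dB above → -27 dB.
Stage 2: -27 dB is 13.5 dB over -40.5 dB; at 2.5:1 that becomes 5.4 dB over, giving -35.1 dB.
Stage 3: -35.1 dB ≤ -8 dB, so stage 3 doesn't engage; output -35.1 dB.

-35.1 dB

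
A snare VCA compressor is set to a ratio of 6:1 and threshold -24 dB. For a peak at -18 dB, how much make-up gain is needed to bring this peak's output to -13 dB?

10 dB

Without make-up, output = threshold + overshoot/6 = -24 + 1 = -23 dB.
Gap to target: 10 dB.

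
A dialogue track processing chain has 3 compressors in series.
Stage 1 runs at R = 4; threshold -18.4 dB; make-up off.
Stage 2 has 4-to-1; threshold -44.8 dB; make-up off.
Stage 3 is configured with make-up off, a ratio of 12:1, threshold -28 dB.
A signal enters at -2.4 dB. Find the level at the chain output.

Stage 1: 16 dB above -18.4 dB, reduced 4:1 to 4 dB above → -14.4 dB.
Stage 2: -14.4 dB is 30.4 dB over -44.8 dB; at 4:1 that becomes 7.6 dB over, giving -37.2 dB.
Stage 3: below threshold (-37.2 ≤ -28); passes unchanged; output -37.2 dB.

-37.2 dB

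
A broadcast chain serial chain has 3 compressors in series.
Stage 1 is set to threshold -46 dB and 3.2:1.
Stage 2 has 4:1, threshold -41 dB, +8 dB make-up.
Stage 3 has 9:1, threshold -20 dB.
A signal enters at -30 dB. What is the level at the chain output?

-33 dB

Stage 1: 16 dB above -46 dB, reduced 3.2:1 to 5 dB above → -41 dB.
Stage 2: below threshold (-41 ≤ -41); passes unchanged; make-up brings it to -33 dB.
Stage 3: -33 dB ≤ -20 dB, so stage 3 doesn't engage; output -33 dB.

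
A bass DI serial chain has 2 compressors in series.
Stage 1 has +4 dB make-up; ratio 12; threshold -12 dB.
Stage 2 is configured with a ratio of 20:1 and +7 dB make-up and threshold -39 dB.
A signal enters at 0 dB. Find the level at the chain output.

-30.4 dB

Stage 1: overshoot 12 dB → 12/12 = 1 dB → -11 dB; +4 dB make-up → -7 dB.
Stage 2: 32 dB above -39 dB, reduced 20:1 to 1.6 dB above → -37.4 dB; +7 dB make-up → -30.4 dB.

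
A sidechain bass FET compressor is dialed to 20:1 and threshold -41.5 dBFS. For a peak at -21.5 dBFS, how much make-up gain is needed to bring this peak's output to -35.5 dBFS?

Without make-up, output = threshold + overshoot/20 = -41.5 + 1 = -40.5 dBFS.
Gap to target: 5 dB.

5 dB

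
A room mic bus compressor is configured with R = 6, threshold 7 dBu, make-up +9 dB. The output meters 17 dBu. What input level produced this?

13 dBu

Stripping the +9 dB make-up gives 8 dBu at the gain stage.
Post-compression overshoot = 8 − 7 = 1 dB.
Before 6:1 compression the overshoot was 1 × 6 = 6 dB, so input = 7 + 6 = 13 dBu.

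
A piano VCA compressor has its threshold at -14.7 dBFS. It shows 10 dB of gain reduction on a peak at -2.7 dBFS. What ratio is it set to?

6:1

Input overshoot = -2.7 − (-14.7) = 12 dB.
Output overshoot = 12 − 10 = 2 dB.
Ratio = input overshoot / output overshoot = 12 / 2 = 6.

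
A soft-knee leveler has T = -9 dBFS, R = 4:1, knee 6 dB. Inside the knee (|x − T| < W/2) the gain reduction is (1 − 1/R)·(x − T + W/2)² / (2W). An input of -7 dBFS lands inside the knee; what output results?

-8.5625 dBFS

x − T + W/2 = -7 − (-9) + 3 = 5.
GR = (1 − 1/4) × 5² / 12 = 0.75 × 25 / 12 = 1.5625 dB.
Output = -7 − 1.5625 = -8.5625 dBFS.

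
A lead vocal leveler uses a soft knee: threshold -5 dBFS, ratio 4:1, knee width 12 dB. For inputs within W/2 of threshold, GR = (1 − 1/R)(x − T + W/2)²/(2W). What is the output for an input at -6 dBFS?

x − T + W/2 = -6 − (-5) + 6 = 5.
GR = (1 − 1/4) × 5² / 24 = 0.75 × 25 / 24 = 0.78125 dB.
Output = -6 − 0.78125 = -6.78125 dBFS.

-6.78125 dBFS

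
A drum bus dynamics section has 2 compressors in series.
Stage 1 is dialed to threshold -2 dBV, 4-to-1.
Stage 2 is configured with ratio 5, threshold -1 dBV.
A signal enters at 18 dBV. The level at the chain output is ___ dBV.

-0.2 dBV

Stage 1: 20 dB above -2 dBV, reduced 4:1 to 5 dB above → 3 dBV.
Stage 2: 3 dBV is 4 dB over -1 dBV; at 5:1 that becomes 0.8 dB over, giving -0.2 dBV.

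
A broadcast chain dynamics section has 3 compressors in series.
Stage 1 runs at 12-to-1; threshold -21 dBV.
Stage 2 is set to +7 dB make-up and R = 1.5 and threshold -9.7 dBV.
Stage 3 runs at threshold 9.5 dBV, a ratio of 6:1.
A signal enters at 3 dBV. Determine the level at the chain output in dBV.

Stage 1: 3 dBV is 24 dB over -21 dBV; at 12:1 that becomes 2 dB over, giving -19 dBV.
Stage 2: -19 dBV is at or below the -9.7 dBV threshold — no compression; make-up brings it to -12 dBV.
Stage 3: -12 dBV ≤ 9.5 dBV, so stage 3 doesn't engage; output -12 dBV.

-12 dBV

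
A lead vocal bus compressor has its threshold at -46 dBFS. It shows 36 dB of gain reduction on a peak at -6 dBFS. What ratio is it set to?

10:1

Input overshoot = -6 − (-46) = 40 dB.
Output overshoot = 40 − 36 = 4 dB.
Ratio = input overshoot / output overshoot = 40 / 4 = 10.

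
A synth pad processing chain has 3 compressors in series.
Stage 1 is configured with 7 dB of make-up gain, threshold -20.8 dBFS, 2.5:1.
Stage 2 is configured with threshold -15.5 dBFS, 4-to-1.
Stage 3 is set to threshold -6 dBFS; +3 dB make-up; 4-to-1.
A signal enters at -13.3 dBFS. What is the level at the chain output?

Stage 1: overshoot 7.5 dB → 7.5/2.5 = 3 dB → -17.8 dBFS; +7 dB make-up → -10.8 dBFS.
Stage 2: -10.8 dBFS is 4.7 dB over -15.5 dBFS; at 4:1 that becomes 1.175 dB over, giving -14.325 dBFS.
Stage 3: -14.325 dBFS is at or below the -6 dBFS threshold — no compression; make-up brings it to -11.325 dBFS.

-11.325 dBFS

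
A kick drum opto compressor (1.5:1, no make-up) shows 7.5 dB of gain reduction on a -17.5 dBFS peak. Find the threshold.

-40 dBFS

Input is 22.5 dB above T (since output overshoot × R = input overshoot: (-25 − T)·1.5 = -17.5 − T gives T = -40 dBFS).
Check: -40 + (-17.5 − (-40))/1.5 = -40 + 15 = -25 dBFS. ✓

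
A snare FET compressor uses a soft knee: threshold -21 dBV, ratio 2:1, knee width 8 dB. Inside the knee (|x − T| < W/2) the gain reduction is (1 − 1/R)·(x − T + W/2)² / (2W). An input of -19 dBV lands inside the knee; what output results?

x − T + W/2 = -19 − (-21) + 4 = 6.
GR = (1 − 1/2) × 6² / 16 = 0.5 × 36 / 16 = 1.125 dB.
Output = -19 − 1.125 = -20.125 dBV.

-20.125 dBV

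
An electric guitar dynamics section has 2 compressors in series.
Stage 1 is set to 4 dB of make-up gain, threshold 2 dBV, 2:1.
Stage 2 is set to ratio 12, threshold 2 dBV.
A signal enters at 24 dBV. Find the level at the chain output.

3.25 dBV

Stage 1: overshoot 22 dB → 22/2 = 11 dB → 13 dBV; +4 dB make-up → 17 dBV.
Stage 2: overshoot 15 dB → 15/12 = 1.25 dB → 3.25 dBV.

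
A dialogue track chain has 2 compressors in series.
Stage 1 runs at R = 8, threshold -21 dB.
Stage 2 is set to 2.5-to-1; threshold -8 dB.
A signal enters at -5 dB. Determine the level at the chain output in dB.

Stage 1: -5 dB is 16 dB over -21 dB; at 8:1 that becomes 2 dB over, giving -19 dB.
Stage 2: below threshold (-19 ≤ -8); passes unchanged; output -19 dB.

-19 dB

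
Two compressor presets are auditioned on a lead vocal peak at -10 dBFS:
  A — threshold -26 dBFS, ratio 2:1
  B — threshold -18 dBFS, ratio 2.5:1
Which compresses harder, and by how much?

A: overshoot 16 dB → output overshoot 8 dB → GR 8 dB.
B: overshoot 8 dB → output overshoot 3.2 dB → GR 4.8 dB.
A reduces 3.2 dB more.

A, by 3.2 dB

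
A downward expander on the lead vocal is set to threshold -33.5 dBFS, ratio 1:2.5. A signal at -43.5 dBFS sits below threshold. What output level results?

The input is 10 dB below the -33.5 dBFS threshold.
A 1:2.5 expander multiplies undershoot by 2.5: 10 × 2.5 = 25 dB below threshold.
Output = -33.5 − 25 = -58.5 dBFS.

-58.5 dBFS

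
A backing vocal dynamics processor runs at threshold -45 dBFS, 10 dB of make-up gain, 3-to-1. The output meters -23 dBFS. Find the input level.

Before make-up, the level was -23 − 10 = -33 dBFS.
The compressed level sits -33 − (-45) = 12 dB over threshold.
Input overshoot = R × output overshoot = 36 dB → input = -45 + 36 = -9 dBFS.

-9 dBFS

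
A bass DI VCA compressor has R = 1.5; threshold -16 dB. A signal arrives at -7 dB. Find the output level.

-10 dB

The input is 9 dB above the -16 dB threshold.
The 9 dB excess becomes 6 dB after 1.5:1 reduction.
So the level is -16 + 6 = -10 dB.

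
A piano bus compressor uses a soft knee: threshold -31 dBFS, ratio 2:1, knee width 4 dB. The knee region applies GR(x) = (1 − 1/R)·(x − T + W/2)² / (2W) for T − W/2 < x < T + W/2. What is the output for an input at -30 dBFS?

-30.5625 dBFS

x − T + W/2 = -30 − (-31) + 2 = 3.
GR = (1 − 1/2) × 3² / 8 = 0.5 × 9 / 8 = 0.5625 dB.
Output = -30 − 0.5625 = -30.5625 dBFS.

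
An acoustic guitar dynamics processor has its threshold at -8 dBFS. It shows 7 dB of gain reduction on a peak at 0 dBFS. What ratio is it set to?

8:1

Input overshoot = 0 − (-8) = 8 dB.
Output overshoot = 8 − 7 = 1 dB.
Ratio = input overshoot / output overshoot = 8 / 1 = 8.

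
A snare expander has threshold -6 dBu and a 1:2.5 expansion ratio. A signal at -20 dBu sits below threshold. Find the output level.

-41 dBu

Undershoot = (-6) − (-20) = 14 dB.
At 1:2.5, that expands to 35 dB under threshold.
Output = -6 − 35 = -41 dBu.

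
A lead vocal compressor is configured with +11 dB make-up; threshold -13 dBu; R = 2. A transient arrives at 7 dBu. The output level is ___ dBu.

8 dBu

7 dBu sits 20 dB over threshold.
The 20 dB excess becomes 10 dB after 2:1 reduction.
That puts the output at -3 dBu; make-up adds 11 dB, giving 8 dBu.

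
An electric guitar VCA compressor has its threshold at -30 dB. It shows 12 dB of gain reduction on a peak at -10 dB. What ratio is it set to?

2.5:1

Input overshoot = -10 − (-30) = 20 dB.
Output overshoot = 20 − 12 = 8 dB.
Ratio = input overshoot / output overshoot = 20 / 8 = 2.5.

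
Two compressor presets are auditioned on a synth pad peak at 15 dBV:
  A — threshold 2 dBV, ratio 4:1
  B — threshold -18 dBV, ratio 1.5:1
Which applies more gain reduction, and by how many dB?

A: 13 dB over, compressed to 3.25 dB over, so 9.75 dB of GR.
B: 33 dB over, compressed to 22 dB over, so 11 dB of GR.
B reduces 1.25 dB more.

B, by 1.25 dB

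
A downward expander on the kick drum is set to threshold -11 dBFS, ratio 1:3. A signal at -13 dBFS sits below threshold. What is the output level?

-17 dBFS

Undershoot = (-11) − (-13) = 2 dB.
At 1:3, that expands to 6 dB under threshold.
Output = -11 − 6 = -17 dBFS.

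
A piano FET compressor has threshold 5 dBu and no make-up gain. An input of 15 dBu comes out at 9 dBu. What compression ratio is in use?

Input overshoot = 15 − 5 = 10 dB; output overshoot = 9 − 5 = 4 dB.
Ratio = 10 / 4 = 2.5.

2.5:1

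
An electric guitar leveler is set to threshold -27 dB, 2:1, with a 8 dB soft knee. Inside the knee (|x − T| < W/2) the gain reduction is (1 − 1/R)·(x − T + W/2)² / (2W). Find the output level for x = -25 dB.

x − T + W/2 = -25 − (-27) + 4 = 6.
GR = (1 − 1/2) × 6² / 16 = 0.5 × 36 / 16 = 1.125 dB.
Output = -25 − 1.125 = -26.125 dB.

-26.125 dB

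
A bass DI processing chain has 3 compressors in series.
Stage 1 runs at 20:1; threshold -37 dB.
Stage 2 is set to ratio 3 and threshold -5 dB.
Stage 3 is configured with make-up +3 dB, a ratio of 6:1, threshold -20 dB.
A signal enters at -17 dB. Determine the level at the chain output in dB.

-33 dB

Stage 1: 20 dB above -37 dB, reduced 20:1 to 1 dB above → -36 dB.
Stage 2: below threshold (-36 ≤ -5); passes unchanged; output -36 dB.
Stage 3: -36 dB is at or below the -20 dB threshold — no compression; make-up brings it to -33 dB.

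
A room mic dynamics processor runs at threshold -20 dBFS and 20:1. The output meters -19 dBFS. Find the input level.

0 dBFS

Post-compression overshoot = -19 − (-20) = 1 dB.
Undo the ratio: input overshoot = 1 × 20 = 20 dB, giving input = 0 dBFS.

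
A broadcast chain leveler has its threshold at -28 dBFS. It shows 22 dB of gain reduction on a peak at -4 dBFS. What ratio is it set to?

Input overshoot = -4 − (-28) = 24 dB.
Output overshoot = 24 − 22 = 2 dB.
Ratio = input overshoot / output overshoot = 24 / 2 = 12.

12:1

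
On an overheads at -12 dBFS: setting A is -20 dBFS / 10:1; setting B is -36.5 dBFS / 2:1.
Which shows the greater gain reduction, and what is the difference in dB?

A: overshoot 8 dB → output overshoot 0.8 dB → GR 7.2 dB.
B: overshoot 24.5 dB → output overshoot 12.25 dB → GR 12.25 dB.
Difference: 5.05 dB in favour of B.

B, by 5.05 dB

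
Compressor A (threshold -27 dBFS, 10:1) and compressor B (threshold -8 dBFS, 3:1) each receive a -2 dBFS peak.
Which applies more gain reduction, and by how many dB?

A, by 18.5 dB

A: overshoot 25 dB → output overshoot 2.5 dB → GR 22.5 dB.
B: overshoot 6 dB → output overshoot 2 dB → GR 4 dB.
Difference: 18.5 dB in favour of A.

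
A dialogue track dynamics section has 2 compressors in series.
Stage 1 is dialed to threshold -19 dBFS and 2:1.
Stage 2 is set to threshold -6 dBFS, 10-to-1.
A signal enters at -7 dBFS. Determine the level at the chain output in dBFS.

Stage 1: overshoot 12 dB → 12/2 = 6 dB → -13 dBFS.
Stage 2: below threshold (-13 ≤ -6); passes unchanged; output -13 dBFS.

-13 dBFS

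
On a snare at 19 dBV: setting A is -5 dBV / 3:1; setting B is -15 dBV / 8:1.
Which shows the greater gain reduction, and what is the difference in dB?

B, by 13.75 dB

A: GR = 24 − 24/3 = 16 dB.
B: GR = 34 − 34/8 = 29.75 dB.
Difference: 13.75 dB in favour of B.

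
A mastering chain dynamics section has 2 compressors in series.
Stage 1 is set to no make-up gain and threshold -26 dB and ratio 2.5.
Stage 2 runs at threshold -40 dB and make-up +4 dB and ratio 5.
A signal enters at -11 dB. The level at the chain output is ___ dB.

Stage 1: 15 dB above -26 dB, reduced 2.5:1 to 6 dB above → -20 dB.
Stage 2: overshoot 20 dB → 20/5 = 4 dB → -36 dB; +4 dB make-up → -32 dB.

-32 dB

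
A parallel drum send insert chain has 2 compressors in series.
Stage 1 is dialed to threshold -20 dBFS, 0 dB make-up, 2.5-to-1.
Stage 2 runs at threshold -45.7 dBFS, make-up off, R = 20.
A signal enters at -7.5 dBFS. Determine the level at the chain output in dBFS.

Stage 1: -7.5 dBFS is 12.5 dB over -20 dBFS; at 2.5:1 that becomes 5 dB over, giving -15 dBFS.
Stage 2: overshoot 30.7 dB → 30.7/20 = 1.535 dB → -44.165 dBFS.

-44.165 dBFS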